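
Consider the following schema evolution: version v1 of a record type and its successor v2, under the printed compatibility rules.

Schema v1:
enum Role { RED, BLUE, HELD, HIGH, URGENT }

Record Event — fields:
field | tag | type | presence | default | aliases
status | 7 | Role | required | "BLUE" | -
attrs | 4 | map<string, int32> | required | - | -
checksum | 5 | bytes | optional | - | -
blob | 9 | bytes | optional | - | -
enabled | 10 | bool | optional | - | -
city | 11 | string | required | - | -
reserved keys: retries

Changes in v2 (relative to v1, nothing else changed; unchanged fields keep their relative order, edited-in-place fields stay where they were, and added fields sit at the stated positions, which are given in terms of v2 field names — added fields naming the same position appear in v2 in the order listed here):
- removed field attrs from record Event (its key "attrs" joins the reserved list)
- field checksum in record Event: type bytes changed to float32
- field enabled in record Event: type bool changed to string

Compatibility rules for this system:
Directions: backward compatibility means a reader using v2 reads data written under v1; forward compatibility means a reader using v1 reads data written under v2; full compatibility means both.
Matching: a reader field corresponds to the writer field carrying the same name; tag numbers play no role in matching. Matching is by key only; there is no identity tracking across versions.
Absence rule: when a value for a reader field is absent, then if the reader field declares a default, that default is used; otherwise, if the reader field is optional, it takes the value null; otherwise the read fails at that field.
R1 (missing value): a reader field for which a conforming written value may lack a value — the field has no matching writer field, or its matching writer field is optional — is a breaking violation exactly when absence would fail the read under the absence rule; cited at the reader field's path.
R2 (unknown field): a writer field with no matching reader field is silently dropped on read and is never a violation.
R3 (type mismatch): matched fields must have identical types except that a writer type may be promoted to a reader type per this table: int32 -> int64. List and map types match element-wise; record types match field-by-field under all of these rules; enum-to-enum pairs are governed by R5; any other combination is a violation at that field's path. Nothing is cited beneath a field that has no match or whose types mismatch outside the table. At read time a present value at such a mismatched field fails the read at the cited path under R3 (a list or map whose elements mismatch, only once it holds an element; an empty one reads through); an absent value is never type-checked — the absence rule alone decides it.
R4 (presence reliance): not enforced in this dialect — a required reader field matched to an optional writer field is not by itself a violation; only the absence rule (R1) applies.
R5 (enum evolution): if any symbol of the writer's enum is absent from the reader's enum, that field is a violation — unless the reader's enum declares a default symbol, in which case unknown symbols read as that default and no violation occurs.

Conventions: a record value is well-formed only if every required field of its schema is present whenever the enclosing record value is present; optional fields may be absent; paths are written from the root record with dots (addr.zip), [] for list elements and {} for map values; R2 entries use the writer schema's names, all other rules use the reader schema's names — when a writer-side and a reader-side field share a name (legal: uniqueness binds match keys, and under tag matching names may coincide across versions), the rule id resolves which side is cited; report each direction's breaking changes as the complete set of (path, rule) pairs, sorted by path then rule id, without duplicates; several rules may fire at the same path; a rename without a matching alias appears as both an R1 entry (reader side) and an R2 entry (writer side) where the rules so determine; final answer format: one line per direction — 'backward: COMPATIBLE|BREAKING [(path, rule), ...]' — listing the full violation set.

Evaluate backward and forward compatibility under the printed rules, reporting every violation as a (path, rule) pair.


arrows below run writer -> reader for Event
backward on Event — v2 reading data written by v1:
  writer required, Role -> Role: reader status maps from writer status
  writer optional, bytes -> float32: reader checksum maps from writer checksum
  writer optional, bytes -> bytes: reader blob maps from writer blob
  writer optional, bool -> string: reader enabled maps from writer enabled
  writer required, string -> string: reader city maps from writer city
  leftover writer field: attrs
  rule R3 violated at checksum
  rule R3 violated at enabled
  backward on Event therefore BREAKING (2)
forward on Event — v1 reading data written by v2:
  writer required, Role -> Role: reader status maps from writer status
  attrs has no writer counterpart
  writer optional, float32 -> bytes: reader checksum maps from writer checksum
  writer optional, bytes -> bytes: reader blob maps from writer blob
  writer optional, string -> bool: reader enabled maps from writer enabled
  writer required, string -> string: reader city maps from writer city
  rule R1 violated at attrs
  rule R3 violated at checksum
  rule R3 violated at enabled
  forward on Event therefore BREAKING (3)

backward: BREAKING [(checksum, R3), (enabled, R3)]; forward: BREAKING [(attrs, R1), (checksum, R3), (enabled, R3)]


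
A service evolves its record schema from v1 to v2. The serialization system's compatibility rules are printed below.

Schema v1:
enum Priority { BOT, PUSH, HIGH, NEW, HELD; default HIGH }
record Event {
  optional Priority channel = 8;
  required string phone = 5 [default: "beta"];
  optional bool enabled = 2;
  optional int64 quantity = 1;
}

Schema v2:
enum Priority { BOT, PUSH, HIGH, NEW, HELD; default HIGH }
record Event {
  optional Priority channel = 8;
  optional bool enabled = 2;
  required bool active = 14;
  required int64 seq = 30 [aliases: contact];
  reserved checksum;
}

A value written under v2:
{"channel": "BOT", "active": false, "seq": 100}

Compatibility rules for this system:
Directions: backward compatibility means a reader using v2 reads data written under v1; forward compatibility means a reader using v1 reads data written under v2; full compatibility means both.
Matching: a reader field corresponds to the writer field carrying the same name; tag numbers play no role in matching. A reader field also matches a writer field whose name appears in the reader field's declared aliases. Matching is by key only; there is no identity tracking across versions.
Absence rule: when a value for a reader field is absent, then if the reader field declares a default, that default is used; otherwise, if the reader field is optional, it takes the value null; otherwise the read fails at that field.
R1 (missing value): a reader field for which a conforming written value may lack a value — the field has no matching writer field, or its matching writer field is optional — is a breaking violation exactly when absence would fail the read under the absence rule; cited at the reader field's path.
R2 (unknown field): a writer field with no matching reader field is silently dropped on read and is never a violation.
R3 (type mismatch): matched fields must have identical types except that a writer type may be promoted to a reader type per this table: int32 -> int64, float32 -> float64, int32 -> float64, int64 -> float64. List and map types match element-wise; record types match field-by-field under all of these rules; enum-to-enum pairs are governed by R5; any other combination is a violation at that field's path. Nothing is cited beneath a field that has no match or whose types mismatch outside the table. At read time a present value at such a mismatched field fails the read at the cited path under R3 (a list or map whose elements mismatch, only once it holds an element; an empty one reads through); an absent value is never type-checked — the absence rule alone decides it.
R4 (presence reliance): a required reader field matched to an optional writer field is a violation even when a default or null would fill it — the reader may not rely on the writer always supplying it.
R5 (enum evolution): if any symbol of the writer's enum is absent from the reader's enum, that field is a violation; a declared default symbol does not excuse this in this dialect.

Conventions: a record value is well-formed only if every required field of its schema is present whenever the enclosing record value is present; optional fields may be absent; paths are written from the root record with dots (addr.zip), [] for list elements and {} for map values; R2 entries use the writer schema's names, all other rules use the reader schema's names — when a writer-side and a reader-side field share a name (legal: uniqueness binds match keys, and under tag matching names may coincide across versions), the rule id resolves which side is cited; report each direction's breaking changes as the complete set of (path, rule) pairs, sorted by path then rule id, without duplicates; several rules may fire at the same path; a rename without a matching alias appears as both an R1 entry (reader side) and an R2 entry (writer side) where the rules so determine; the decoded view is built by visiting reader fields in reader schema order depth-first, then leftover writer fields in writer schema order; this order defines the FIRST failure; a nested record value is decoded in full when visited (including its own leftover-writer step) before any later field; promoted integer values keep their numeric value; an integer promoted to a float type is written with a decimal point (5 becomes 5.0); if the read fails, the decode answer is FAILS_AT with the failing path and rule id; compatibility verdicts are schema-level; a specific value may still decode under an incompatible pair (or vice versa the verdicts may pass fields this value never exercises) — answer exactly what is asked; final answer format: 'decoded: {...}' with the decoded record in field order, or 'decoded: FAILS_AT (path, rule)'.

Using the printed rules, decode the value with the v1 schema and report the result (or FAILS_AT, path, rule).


decoded: {"channel": "BOT", "phone": "beta", "enabled": null, "quantity": null}

arrows below run writer -> reader for Event
decoding the Event value with the v1 reader:
  channel := "BOT"
  phone := "beta" (absent -> default)
  enabled := null (absent, optional -> null)
  quantity := null (absent, optional -> null)
  writer active: unknown -> dropped
  writer seq: unknown -> dropped
  => decoded: {"channel": "BOT", "phone": "beta", "enabled": null, "quantity": null}
the rest of the Event diff is inert for this question:
  removed field quantity from record Event -> triggers nothing under the printed rules; the Event answer is the same either way
  added field seq to record Event: required int64, tag 30 (in v2 it sits last) -> affects the rule determinations only; this particular Event value decodes identically
  added field active to record Event: required bool, tag 14 (in v2 it sits last) -> affects the rule determinations only; this particular Event value decodes identically
  removed field phone from record Event -> triggers nothing under the printed rules; the Event answer is the same either way


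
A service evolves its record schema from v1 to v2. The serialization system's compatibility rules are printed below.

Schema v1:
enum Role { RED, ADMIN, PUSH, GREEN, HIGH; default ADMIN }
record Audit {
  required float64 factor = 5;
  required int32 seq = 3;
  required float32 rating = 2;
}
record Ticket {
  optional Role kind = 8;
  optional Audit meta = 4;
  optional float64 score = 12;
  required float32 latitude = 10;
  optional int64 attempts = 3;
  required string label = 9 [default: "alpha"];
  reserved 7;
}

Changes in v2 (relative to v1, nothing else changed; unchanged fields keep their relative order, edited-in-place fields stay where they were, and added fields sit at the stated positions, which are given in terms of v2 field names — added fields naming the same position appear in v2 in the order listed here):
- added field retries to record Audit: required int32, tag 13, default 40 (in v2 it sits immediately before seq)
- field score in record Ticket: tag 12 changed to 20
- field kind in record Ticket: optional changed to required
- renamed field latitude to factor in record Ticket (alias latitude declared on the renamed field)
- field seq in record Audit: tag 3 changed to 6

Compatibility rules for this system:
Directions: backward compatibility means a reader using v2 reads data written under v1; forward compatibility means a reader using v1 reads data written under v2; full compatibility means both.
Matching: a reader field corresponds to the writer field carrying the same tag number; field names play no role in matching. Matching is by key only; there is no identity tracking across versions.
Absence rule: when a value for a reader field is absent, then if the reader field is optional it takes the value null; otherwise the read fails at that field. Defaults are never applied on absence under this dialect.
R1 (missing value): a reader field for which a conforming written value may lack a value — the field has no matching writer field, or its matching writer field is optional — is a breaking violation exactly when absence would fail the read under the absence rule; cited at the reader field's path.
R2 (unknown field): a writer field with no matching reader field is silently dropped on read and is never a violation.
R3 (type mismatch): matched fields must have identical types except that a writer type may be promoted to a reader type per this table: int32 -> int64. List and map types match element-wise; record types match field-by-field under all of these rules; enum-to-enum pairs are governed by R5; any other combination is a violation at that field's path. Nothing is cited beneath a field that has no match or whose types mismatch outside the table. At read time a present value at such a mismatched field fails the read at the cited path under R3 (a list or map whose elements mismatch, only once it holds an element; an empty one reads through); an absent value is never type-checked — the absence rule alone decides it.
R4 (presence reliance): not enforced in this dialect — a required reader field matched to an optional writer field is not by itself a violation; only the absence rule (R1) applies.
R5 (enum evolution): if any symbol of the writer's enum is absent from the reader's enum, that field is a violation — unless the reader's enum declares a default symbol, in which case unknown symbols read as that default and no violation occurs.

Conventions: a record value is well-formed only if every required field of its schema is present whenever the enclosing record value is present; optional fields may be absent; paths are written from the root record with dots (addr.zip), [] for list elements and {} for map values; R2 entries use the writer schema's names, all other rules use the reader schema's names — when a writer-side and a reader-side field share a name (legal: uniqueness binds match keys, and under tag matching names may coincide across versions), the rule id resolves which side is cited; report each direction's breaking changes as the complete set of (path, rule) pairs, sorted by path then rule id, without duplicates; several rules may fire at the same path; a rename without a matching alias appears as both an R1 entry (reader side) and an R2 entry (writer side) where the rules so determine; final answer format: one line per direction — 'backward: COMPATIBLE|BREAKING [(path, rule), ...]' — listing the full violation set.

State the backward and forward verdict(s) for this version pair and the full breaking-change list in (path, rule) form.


the writer's type comes first in each Ticket pair
backward pass over Ticket, reader schema v2, writer schema v1:
  writer optional, Role -> Role: reader kind maps from writer kind
  writer optional, Audit -> Audit: reader meta maps from writer meta
  score: no writer-side match
  writer required, float32 -> float32: reader factor maps from writer latitude
  writer optional, int64 -> int64: reader attempts maps from writer attempts
  writer required, string -> string: reader label maps from writer label
  leftover writer field: score
  writer required, float64 -> float64: reader meta.factor maps from writer meta.factor
  meta.retries: no writer-side match
  meta.seq: no writer-side match
  writer required, float32 -> float32: reader meta.rating maps from writer meta.rating
  leftover writer field: meta.seq
  breaking: (kind, R1)
  breaking: (meta.retries, R1)
  breaking: (meta.seq, R1)
  => backward: BREAKING (3)
forward pass over Ticket, reader schema v1, writer schema v2:
  writer required, Role -> Role: reader kind maps from writer kind
  writer optional, Audit -> Audit: reader meta maps from writer meta
  score: no writer-side match
  writer required, float32 -> float32: reader latitude maps from writer factor
  writer optional, int64 -> int64: reader attempts maps from writer attempts
  writer required, string -> string: reader label maps from writer label
  leftover writer field: score
  writer required, float64 -> float64: reader meta.factor maps from writer meta.factor
  meta.seq: no writer-side match
  writer required, float32 -> float32: reader meta.rating maps from writer meta.rating
  leftover writer field: meta.retries
  leftover writer field: meta.seq
  breaking: (meta.seq, R1)
  => forward: BREAKING (1)

backward: BREAKING [(kind, R1), (meta.retries, R1), (meta.seq, R1)]; forward: BREAKING [(meta.seq, R1)]


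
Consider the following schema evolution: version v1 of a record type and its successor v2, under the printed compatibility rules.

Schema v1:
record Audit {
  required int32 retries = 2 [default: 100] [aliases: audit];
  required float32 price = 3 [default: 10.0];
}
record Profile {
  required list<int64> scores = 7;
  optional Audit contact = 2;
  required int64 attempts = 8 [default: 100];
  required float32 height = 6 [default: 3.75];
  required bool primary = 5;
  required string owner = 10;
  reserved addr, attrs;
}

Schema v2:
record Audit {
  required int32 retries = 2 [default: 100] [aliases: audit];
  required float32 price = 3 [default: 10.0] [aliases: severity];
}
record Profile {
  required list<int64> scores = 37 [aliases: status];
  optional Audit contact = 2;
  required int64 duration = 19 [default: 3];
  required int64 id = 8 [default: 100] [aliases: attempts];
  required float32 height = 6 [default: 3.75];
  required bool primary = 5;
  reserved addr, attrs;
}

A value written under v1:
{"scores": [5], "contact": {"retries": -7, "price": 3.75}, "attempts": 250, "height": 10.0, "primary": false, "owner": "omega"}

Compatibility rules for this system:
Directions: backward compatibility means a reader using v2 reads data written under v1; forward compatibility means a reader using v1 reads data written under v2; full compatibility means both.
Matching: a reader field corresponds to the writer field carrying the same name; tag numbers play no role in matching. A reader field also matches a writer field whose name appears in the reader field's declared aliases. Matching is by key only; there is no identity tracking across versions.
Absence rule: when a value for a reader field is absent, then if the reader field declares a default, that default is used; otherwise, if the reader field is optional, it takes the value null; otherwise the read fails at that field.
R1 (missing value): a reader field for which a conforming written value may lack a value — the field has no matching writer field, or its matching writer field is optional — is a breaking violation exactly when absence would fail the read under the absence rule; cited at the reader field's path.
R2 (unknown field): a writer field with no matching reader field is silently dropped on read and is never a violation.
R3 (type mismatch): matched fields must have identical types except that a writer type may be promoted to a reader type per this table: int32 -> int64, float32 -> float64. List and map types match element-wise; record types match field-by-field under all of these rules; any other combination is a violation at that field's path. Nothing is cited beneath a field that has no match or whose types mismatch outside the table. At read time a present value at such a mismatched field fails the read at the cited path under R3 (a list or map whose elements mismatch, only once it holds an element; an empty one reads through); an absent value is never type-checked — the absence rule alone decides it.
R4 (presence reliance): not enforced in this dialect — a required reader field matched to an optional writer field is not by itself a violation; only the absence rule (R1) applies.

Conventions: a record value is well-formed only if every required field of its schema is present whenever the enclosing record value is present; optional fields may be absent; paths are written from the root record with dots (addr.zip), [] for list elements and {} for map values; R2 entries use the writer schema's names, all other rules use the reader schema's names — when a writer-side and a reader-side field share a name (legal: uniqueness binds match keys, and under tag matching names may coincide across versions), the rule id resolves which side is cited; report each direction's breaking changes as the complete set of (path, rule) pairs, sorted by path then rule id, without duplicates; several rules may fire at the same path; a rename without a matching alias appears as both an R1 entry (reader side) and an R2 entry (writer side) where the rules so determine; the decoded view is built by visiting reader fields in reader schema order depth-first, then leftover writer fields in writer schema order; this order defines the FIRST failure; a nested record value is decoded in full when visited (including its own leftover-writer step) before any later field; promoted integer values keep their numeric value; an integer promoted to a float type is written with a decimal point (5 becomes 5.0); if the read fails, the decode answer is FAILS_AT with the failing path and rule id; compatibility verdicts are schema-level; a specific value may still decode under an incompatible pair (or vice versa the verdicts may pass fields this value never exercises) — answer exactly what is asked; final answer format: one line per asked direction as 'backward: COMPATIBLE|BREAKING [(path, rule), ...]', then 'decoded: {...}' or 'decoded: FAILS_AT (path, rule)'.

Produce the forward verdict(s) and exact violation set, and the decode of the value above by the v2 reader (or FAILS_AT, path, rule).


the writer's type comes first in each Profile pair
forward for Profile (reader v1, writer v2):
  scores: list<int64> -> list<int64>, writer required; from scores
  contact: Audit -> Audit, writer optional; from contact
  attempts has no writer counterpart
  height: float32 -> float32, writer required; from height
  primary: bool -> bool, writer required; from primary
  owner has no writer counterpart
  duration (writer side), unknown to reader
  id (writer side), unknown to reader
  contact.retries: int32 -> int32, writer required; from contact.retries
  contact.price: float32 -> float32, writer required; from contact.price
  breaking: (owner, R1)
  => forward: BREAKING (1)
decode (reader v2):
  scores := [5]
  contact.retries := -7
  contact.price := 3.75
  duration := 3 (absent -> default)
  id := 250 (from writer attempts)
  height := 10.0
  primary := false
  writer owner: unknown -> dropped
  => decoded: {"scores": [5], "contact": {"retries": -7, "price": 3.75}, "duration": 3, "id": 250, "height": 10.0, "primary": false}
diffs on Profile not affecting the asked answer:
  field scores in record Profile: tag 7 changed to 37 -> fires no rule on Profile, leaving the asked answer as it is

forward: BREAKING [(owner, R1)]; decoded: {"scores": [5], "contact": {"retries": -7, "price": 3.75}, "duration": 3, "id": 250, "height": 10.0, "primary": false}


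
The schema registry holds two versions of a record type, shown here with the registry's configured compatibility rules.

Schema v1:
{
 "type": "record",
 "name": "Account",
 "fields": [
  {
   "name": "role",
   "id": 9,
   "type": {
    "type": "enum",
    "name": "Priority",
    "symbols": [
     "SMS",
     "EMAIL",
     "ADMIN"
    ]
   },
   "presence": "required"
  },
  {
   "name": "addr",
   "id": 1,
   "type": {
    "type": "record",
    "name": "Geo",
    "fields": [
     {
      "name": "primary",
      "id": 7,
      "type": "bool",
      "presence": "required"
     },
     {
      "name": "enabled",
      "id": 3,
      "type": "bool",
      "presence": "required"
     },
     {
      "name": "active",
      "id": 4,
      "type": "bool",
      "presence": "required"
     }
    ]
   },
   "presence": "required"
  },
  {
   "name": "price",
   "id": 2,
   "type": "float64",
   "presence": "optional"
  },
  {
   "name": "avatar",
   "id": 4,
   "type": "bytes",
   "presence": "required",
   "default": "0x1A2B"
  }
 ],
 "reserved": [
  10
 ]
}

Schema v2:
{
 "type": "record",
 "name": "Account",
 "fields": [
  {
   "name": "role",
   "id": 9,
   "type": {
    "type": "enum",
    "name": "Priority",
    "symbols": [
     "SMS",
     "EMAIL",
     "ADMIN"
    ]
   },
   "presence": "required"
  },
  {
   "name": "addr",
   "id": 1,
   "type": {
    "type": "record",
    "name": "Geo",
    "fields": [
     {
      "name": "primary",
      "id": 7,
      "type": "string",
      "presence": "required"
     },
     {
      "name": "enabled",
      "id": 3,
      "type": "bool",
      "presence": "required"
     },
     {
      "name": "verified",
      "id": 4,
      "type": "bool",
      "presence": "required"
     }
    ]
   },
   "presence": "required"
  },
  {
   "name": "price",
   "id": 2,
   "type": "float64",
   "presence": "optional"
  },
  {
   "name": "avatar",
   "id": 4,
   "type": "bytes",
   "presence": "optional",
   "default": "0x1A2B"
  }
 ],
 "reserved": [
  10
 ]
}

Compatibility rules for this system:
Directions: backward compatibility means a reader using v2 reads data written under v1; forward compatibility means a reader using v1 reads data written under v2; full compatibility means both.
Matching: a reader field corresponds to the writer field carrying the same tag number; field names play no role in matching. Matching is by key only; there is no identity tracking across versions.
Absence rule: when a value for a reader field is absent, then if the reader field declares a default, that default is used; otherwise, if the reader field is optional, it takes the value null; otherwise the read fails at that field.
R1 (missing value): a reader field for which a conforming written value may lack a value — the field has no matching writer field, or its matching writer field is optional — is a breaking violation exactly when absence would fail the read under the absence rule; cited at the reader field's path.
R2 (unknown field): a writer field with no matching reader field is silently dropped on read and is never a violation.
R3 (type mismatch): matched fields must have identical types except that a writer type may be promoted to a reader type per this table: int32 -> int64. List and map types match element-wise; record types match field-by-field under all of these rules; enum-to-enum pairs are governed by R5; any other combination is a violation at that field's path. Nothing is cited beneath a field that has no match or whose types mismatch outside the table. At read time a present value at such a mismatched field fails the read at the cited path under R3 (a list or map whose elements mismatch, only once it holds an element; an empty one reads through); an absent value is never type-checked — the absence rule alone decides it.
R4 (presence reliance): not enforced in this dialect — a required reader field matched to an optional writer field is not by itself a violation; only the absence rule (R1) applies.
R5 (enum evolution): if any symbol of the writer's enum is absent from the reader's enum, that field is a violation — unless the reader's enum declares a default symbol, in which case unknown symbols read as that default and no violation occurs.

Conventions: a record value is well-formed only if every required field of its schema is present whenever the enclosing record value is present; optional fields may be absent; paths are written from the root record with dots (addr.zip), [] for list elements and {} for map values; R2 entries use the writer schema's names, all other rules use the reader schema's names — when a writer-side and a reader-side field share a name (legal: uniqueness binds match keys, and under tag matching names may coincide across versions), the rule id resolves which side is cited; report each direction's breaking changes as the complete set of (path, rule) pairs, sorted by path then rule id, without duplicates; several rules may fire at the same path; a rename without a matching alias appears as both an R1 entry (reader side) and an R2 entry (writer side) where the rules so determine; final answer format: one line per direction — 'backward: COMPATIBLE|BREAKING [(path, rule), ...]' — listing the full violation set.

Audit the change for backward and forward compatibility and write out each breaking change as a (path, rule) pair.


backward: BREAKING [(addr.primary, R3)]; forward: BREAKING [(addr.primary, R3)]

in Account below, arrows point writer -> reader
backward analysis of Account with v2 as reader and v1 as writer:
  Priority -> Priority, writer required: role aligns to role
  Geo -> Geo, writer required: addr aligns to addr
  float64 -> float64, writer optional: price aligns to price
  bytes -> bytes, writer required: avatar aligns to avatar
  bool -> string, writer required: addr.primary aligns to addr.primary
  bool -> bool, writer required: addr.enabled aligns to addr.enabled
  bool -> bool, writer required: addr.verified aligns to addr.active
  rule R3 violated at addr.primary
  backward on Account therefore BREAKING (1)
forward analysis of Account with v1 as reader and v2 as writer:
  Priority -> Priority, writer required: role aligns to role
  Geo -> Geo, writer required: addr aligns to addr
  float64 -> float64, writer optional: price aligns to price
  bytes -> bytes, writer optional: avatar aligns to avatar
  string -> bool, writer required: addr.primary aligns to addr.primary
  bool -> bool, writer required: addr.enabled aligns to addr.enabled
  bool -> bool, writer required: addr.active aligns to addr.verified
  rule R3 violated at addr.primary
  forward on Account therefore BREAKING (1)


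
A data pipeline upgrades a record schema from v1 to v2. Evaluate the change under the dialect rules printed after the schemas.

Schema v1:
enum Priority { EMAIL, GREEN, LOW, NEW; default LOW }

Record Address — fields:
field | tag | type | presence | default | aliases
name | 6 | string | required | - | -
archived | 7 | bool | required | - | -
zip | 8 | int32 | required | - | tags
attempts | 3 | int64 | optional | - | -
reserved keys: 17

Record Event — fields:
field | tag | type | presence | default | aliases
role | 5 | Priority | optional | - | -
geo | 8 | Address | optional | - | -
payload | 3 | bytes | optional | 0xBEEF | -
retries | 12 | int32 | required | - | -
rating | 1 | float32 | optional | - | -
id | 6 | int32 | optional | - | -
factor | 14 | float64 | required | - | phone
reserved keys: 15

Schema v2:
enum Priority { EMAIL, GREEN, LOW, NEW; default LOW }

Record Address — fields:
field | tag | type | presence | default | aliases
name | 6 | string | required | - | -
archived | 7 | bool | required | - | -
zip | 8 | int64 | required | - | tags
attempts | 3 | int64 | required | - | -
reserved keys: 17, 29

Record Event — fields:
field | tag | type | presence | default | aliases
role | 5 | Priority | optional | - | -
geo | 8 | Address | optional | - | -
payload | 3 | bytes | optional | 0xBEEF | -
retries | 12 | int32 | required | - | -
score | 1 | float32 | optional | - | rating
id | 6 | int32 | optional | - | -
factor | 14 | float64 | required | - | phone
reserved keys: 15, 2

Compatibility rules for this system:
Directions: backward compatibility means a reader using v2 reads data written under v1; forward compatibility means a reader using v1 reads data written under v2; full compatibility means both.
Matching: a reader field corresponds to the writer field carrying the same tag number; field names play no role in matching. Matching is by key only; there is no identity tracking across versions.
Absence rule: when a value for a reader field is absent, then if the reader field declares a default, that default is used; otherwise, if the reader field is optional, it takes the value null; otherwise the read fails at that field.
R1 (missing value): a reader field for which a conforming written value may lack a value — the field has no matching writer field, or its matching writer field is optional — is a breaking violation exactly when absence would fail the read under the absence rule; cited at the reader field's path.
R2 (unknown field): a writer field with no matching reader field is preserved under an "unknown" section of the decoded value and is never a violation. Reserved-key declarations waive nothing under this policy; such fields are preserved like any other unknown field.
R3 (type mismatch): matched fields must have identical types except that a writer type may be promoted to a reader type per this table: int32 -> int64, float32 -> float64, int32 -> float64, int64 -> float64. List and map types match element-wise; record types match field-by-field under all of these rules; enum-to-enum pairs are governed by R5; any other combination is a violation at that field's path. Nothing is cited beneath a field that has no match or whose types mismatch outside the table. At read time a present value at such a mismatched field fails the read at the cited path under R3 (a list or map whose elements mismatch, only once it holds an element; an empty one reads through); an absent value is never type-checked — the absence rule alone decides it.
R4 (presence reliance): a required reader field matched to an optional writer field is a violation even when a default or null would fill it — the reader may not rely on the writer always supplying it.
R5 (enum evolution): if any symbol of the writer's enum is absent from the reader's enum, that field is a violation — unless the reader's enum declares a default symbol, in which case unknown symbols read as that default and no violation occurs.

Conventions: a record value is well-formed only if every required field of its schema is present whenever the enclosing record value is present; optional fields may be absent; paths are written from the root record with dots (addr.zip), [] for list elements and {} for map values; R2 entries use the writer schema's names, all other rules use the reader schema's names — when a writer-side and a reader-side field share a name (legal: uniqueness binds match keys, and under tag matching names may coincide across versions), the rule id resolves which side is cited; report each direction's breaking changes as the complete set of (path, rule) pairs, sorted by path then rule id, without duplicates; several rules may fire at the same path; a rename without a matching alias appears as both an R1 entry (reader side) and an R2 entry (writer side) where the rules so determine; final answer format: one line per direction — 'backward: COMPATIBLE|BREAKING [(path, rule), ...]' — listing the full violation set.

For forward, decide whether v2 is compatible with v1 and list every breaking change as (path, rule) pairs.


each type pair in Event: writer, then reader
forward on Event — v1 reading data written by v2:
  role: paired with writer role (Priority -> Priority; writer optional)
  geo: paired with writer geo (Address -> Address; writer optional)
  payload: paired with writer payload (bytes -> bytes; writer optional)
  retries: paired with writer retries (int32 -> int32; writer required)
  rating: paired with writer score (float32 -> float32; writer optional)
  id: paired with writer id (int32 -> int32; writer optional)
  factor: paired with writer factor (float64 -> float64; writer required)
  geo.name: paired with writer geo.name (string -> string; writer required)
  geo.archived: paired with writer geo.archived (bool -> bool; writer required)
  geo.zip: paired with writer geo.zip (int64 -> int32; writer required)
  geo.attempts: paired with writer geo.attempts (int64 -> int64; writer required)
  violation R3 at geo.zip
  => forward verdict for Event: BREAKING, 1 violation(s)
the other Event changes do not affect what is asked:
  renamed field rating to score in record Event (alias rating declared on the renamed field) -> triggers nothing under Event's printed rules — same verdict
  field attempts in record Address: optional changed to required -> its effect on Event is confined to the backward direction, not asked

forward: BREAKING [(geo.zip, R3)]


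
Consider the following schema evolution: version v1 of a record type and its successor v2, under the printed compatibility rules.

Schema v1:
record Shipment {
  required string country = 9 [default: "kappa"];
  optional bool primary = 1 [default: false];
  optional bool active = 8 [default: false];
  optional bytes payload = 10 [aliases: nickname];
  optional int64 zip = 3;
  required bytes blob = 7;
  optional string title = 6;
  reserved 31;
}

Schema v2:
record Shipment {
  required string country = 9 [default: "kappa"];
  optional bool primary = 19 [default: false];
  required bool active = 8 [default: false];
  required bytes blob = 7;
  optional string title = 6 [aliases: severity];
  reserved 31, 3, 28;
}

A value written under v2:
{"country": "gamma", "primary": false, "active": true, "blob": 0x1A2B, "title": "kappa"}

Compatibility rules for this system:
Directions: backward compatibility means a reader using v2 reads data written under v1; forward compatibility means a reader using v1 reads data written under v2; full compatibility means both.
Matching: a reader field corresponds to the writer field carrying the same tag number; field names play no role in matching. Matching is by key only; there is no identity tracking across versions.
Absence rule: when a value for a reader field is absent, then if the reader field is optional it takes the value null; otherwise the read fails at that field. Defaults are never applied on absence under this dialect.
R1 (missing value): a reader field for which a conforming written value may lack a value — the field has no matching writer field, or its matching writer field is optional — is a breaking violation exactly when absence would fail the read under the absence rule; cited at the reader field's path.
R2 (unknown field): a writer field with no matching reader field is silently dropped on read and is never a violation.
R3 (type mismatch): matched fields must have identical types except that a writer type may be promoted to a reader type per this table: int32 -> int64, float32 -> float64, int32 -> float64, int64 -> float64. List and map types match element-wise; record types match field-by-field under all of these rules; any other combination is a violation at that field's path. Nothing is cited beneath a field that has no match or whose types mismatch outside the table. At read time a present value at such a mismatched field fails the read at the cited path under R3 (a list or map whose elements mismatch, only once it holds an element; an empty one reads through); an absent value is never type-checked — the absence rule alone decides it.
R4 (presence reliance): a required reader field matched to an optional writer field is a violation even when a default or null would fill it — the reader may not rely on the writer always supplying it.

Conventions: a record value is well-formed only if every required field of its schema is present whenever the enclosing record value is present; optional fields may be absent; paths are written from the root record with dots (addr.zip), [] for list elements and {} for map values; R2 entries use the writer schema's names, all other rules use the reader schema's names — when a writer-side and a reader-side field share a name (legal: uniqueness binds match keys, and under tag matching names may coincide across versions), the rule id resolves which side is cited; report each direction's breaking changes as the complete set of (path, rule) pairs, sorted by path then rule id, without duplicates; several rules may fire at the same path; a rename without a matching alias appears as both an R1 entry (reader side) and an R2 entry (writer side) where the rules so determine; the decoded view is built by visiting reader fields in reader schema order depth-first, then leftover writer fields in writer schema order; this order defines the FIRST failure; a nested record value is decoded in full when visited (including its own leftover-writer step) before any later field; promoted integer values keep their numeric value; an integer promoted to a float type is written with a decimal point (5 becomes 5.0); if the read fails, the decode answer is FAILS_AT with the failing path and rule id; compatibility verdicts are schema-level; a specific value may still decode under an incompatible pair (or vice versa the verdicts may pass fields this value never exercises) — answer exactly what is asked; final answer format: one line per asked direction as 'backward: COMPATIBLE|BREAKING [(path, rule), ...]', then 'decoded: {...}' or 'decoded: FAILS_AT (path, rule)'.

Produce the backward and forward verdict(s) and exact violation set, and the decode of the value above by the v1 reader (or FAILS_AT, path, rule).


backward: BREAKING [(active, R1), (active, R4)]; forward: COMPATIBLE []; decoded: {"country": "gamma", "primary": null, "active": true, "payload": null, "zip": null, "blob": 0x1A2B, "title": "kappa"}

each type pair in Shipment: writer, then reader
checking backward for Shipment: reader v2 against writer v1:
  string -> string, writer required: country aligns to country
  primary has no writer counterpart
  bool -> bool, writer optional: active aligns to active
  bytes -> bytes, writer required: blob aligns to blob
  string -> string, writer optional: title aligns to title
  writer field primary has no reader counterpart
  writer field payload has no reader counterpart
  writer field zip has no reader counterpart
  R1 fires at active
  R4 fires at active
  => backward verdict for Shipment: BREAKING, 2 violation(s)
checking forward for Shipment: reader v1 against writer v2:
  string -> string, writer required: country aligns to country
  primary has no writer counterpart
  bool -> bool, writer required: active aligns to active
  payload has no writer counterpart
  zip has no writer counterpart
  bytes -> bytes, writer required: blob aligns to blob
  string -> string, writer optional: title aligns to title
  writer field primary has no reader counterpart
  nothing fires on Shipment: forward is COMPATIBLE
decoding the Shipment value with the v1 reader:
  country := "gamma"
  primary := null (not supplied -> null)
  active := true
  payload := null (not supplied -> null)
  zip := null (not supplied -> null)
  blob := 0x1A2B
  title := "kappa"
  writer primary: unmatched, discarded
  => decoded: {"country": "gamma", "primary": null, "active": true, "payload": null, "zip": null, "blob": 0x1A2B, "title": "kappa"}
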